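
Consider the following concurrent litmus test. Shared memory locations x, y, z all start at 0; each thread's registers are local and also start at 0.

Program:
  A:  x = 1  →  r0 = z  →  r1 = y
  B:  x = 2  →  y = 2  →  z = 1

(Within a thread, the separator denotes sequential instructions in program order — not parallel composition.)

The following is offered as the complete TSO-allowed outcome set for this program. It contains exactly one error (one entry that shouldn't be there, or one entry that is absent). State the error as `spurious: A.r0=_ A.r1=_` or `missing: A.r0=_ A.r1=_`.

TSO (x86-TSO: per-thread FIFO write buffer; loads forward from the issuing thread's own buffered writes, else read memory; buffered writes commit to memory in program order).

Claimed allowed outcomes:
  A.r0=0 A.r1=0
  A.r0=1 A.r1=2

outcome vector order: (A.r0,A.r1)
TSO (3): <0 0>, <0 2>, <1 2>
TSO∖claimed = {<0 2>}

missing: A.r0=0 A.r1=2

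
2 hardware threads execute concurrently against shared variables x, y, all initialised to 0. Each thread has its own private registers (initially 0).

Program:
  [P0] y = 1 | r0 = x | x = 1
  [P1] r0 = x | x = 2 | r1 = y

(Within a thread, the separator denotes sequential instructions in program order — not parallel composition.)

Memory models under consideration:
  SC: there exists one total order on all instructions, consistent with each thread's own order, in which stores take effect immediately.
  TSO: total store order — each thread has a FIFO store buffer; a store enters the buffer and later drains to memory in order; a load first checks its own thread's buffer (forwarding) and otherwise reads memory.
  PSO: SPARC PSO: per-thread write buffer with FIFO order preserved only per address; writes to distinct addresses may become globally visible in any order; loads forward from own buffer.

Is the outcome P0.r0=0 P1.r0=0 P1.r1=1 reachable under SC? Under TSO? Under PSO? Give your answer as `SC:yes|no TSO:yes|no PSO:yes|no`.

SC:yes TSO:yes PSO:yes

outcome vector order: (P0.r0,P1.r0,P1.r1)
SC: 4 outcomes — {001 011 200 201}
TSO: 5 outcomes — {000 001 011 200 201}
PSO: 6 outcomes — {000 001 010 011 200 201}
target 001 ∈ {SC,TSO,PSO}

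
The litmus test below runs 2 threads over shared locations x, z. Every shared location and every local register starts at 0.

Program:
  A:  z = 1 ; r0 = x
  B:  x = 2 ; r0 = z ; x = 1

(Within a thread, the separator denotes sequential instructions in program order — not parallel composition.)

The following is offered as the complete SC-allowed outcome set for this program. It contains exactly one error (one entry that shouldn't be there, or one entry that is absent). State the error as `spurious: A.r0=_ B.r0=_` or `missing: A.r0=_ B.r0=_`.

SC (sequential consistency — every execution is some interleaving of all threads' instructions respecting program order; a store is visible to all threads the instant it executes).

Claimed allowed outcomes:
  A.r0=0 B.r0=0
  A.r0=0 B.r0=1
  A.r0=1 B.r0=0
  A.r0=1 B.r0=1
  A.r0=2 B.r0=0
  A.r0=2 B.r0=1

spurious: A.r0=0 B.r0=0

outcome vector order: (A.r0,B.r0)
SC (5): <0 1>, <1 0>, <1 1>, <2 0>, <2 1>
claimed∖SC = {<0 0>}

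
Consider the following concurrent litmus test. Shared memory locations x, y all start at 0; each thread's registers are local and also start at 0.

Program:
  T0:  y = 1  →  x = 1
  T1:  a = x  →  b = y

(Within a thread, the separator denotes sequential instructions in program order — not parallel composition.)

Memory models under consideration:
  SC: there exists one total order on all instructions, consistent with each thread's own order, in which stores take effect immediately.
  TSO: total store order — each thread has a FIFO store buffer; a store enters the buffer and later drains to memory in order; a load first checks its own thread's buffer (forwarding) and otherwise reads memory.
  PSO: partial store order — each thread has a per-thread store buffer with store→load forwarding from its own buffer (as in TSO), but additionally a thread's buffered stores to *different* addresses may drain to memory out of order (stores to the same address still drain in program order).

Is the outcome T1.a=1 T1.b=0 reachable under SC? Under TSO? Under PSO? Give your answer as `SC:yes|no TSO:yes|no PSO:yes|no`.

SC:no TSO:no PSO:yes

outcome vector order: (T1.a,T1.b)
SC (3): <0 0>; <0 1>; <1 1>
TSO (3): <0 0>; <0 1>; <1 1>
PSO (4): <0 0>; <0 1>; <1 0>; <1 1>
target <1 0> ∈ {PSO}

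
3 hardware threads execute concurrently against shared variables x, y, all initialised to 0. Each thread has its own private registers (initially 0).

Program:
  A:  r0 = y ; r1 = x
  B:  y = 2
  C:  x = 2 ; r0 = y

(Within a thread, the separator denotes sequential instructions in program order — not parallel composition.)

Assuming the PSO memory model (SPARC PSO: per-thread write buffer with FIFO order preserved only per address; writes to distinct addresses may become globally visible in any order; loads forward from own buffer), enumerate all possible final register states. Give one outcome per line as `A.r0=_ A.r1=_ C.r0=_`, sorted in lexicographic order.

A.r0=0 A.r1=0 C.r0=0
A.r0=0 A.r1=0 C.r0=2
A.r0=0 A.r1=2 C.r0=0
A.r0=0 A.r1=2 C.r0=2
A.r0=2 A.r1=0 C.r0=0
A.r0=2 A.r1=0 C.r0=2
A.r0=2 A.r1=2 C.r0=0
A.r0=2 A.r1=2 C.r0=2

outcome vector order: (A.r0,A.r1,C.r0)
|PSO outcomes| = 8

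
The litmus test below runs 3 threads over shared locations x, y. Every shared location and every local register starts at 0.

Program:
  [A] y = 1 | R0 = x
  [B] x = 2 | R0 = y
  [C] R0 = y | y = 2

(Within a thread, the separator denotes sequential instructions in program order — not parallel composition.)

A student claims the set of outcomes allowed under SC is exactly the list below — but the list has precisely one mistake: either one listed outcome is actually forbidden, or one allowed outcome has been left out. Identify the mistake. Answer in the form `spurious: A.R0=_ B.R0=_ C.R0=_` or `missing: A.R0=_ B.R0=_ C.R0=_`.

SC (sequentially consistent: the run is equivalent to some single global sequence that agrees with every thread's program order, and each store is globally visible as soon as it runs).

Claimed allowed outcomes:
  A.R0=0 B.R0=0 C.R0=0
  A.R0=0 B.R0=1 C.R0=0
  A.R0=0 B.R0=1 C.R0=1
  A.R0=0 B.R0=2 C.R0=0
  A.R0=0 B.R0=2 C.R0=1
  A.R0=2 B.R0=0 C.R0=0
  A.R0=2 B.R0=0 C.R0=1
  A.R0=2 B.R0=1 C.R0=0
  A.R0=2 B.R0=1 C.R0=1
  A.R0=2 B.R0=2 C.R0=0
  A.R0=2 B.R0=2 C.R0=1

outcome vector order: (A.R0,B.R0,C.R0)
SC: 10 outcomes — {010; 011; 020; 021; 200; 201; 210; 211; 220; 221}
claimed∖SC = {000}

spurious: A.R0=0 B.R0=0 C.R0=0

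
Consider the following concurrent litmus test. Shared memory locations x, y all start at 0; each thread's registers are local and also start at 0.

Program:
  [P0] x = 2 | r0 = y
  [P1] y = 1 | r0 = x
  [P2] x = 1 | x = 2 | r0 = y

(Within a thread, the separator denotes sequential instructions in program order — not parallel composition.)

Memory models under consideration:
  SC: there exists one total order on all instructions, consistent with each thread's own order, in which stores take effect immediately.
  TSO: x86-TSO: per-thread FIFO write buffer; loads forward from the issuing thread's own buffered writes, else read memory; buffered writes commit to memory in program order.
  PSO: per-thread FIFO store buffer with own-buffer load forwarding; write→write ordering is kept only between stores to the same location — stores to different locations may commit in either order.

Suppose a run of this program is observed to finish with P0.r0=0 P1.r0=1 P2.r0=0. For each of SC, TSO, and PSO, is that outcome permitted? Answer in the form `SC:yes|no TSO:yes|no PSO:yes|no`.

outcome vector order: (P0.r0,P1.r0,P2.r0)
SC (7): 0/1/1 0/2/0 0/2/1 1/0/1 1/1/1 1/2/0 1/2/1
TSO (12): 0/0/0 0/0/1 0/1/0 0/1/1 0/2/0 0/2/1 1/0/0 1/0/1 1/1/0 1/1/1 1/2/0 1/2/1
PSO (12): 0/0/0 0/0/1 0/1/0 0/1/1 0/2/0 0/2/1 1/0/0 1/0/1 1/1/0 1/1/1 1/2/0 1/2/1
target 0/1/0 ∈ {TSO,PSO}

SC:no TSO:yes PSO:yes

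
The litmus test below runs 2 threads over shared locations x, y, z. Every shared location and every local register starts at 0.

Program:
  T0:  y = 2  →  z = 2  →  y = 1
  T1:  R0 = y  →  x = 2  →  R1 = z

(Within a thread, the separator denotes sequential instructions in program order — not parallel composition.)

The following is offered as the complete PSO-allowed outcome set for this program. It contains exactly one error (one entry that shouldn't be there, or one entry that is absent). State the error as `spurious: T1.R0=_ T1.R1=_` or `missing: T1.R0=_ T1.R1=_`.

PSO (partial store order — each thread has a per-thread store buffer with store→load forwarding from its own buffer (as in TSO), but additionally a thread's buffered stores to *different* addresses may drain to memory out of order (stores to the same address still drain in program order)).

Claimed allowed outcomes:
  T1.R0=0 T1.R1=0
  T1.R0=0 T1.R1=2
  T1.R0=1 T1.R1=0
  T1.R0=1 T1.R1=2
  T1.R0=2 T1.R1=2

outcome vector order: (T1.R0,T1.R1)
PSO (6): 0/0; 0/2; 1/0; 1/2; 2/0; 2/2
PSO∖claimed = {2/0}

missing: T1.R0=2 T1.R1=0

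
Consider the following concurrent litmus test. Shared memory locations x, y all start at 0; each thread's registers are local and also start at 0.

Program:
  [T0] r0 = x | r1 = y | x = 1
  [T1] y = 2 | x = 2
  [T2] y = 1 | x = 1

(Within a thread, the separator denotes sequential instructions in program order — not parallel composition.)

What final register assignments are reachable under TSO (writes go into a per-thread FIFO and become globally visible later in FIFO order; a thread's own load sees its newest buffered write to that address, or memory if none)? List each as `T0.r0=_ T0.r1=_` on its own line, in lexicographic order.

outcome vector order: (T0.r0,T0.r1)
|TSO outcomes| = 7

T0.r0=0 T0.r1=0
T0.r0=0 T0.r1=1
T0.r0=0 T0.r1=2
T0.r0=1 T0.r1=1
T0.r0=1 T0.r1=2
T0.r0=2 T0.r1=1
T0.r0=2 T0.r1=2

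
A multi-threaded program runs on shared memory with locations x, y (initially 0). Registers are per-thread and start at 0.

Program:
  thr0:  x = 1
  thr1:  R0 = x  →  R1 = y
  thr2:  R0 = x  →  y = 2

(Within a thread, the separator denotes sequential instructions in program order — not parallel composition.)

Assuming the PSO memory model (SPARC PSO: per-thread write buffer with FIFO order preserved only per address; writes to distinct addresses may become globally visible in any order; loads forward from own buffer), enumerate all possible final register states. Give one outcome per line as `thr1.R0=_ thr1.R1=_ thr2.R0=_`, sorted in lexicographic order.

thr1.R0=0 thr1.R1=0 thr2.R0=0
thr1.R0=0 thr1.R1=0 thr2.R0=1
thr1.R0=0 thr1.R1=2 thr2.R0=0
thr1.R0=0 thr1.R1=2 thr2.R0=1
thr1.R0=1 thr1.R1=0 thr2.R0=0
thr1.R0=1 thr1.R1=0 thr2.R0=1
thr1.R0=1 thr1.R1=2 thr2.R0=0
thr1.R0=1 thr1.R1=2 thr2.R0=1

outcome vector order: (thr1.R0,thr1.R1,thr2.R0)
|PSO outcomes| = 8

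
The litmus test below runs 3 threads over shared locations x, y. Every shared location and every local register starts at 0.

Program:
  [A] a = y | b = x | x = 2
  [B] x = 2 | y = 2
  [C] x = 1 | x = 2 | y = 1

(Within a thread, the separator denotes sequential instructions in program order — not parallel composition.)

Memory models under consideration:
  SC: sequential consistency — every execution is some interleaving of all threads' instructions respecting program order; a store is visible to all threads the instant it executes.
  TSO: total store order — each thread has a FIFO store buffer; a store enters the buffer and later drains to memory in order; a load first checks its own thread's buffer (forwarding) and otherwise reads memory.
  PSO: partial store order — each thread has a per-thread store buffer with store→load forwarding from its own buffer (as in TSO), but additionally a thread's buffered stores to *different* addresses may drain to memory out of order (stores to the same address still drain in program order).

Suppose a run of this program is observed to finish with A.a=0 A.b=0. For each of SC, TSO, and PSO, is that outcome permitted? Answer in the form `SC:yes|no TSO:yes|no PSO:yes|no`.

outcome vector order: (A.a,A.b)
under SC → 0/0 0/1 0/2 1/2 2/1 2/2
under TSO → 0/0 0/1 0/2 1/2 2/1 2/2
under PSO → 0/0 0/1 0/2 1/0 1/1 1/2 2/0 2/1 2/2
target 0/0 ∈ {SC,TSO,PSO}

SC:yes TSO:yes PSO:yes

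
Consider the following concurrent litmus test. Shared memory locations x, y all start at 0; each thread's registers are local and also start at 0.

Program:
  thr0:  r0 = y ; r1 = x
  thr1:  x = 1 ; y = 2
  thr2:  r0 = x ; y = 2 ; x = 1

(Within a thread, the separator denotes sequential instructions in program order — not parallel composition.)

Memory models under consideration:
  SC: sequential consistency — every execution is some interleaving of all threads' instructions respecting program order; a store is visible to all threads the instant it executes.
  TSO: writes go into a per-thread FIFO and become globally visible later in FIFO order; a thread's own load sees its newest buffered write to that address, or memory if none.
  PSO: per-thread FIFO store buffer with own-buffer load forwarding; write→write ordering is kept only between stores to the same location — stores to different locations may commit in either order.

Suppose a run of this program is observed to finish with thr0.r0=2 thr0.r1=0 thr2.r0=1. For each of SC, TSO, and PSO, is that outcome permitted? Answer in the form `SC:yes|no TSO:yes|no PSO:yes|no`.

outcome vector order: (thr0.r0,thr0.r1,thr2.r0)
SC (7): <0 0 0>, <0 0 1>, <0 1 0>, <0 1 1>, <2 0 0>, <2 1 0>, <2 1 1>
TSO (7): <0 0 0>, <0 0 1>, <0 1 0>, <0 1 1>, <2 0 0>, <2 1 0>, <2 1 1>
PSO (8): <0 0 0>, <0 0 1>, <0 1 0>, <0 1 1>, <2 0 0>, <2 0 1>, <2 1 0>, <2 1 1>
target <2 0 1> ∈ {PSO}

SC:no TSO:no PSO:yes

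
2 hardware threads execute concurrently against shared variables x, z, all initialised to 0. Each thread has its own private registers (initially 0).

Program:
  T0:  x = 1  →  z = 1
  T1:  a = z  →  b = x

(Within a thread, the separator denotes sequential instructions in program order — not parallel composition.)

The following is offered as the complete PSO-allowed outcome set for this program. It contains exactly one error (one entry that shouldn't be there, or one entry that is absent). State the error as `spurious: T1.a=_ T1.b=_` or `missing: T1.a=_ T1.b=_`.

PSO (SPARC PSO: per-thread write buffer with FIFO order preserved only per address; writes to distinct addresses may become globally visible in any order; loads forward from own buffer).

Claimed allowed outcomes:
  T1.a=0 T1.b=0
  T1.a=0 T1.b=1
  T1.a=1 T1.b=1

outcome vector order: (T1.a,T1.b)
under PSO → 0/0, 0/1, 1/0, 1/1
PSO∖claimed = {1/0}

missing: T1.a=1 T1.b=0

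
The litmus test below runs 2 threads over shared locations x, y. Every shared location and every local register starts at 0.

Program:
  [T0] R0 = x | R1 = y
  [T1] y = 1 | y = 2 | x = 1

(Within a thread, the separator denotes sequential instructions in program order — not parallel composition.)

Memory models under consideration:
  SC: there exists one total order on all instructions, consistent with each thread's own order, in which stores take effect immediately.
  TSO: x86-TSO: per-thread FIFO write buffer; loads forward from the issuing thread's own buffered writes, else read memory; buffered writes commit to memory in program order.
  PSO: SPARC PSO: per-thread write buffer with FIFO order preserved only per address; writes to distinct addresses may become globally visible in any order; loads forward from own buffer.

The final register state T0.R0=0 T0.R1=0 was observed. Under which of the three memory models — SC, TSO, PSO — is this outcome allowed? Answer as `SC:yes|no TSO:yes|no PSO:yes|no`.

outcome vector order: (T0.R0,T0.R1)
SC (4): 00, 01, 02, 12
TSO (4): 00, 01, 02, 12
PSO (6): 00, 01, 02, 10, 11, 12
target 00 ∈ {SC,TSO,PSO}

SC:yes TSO:yes PSO:yes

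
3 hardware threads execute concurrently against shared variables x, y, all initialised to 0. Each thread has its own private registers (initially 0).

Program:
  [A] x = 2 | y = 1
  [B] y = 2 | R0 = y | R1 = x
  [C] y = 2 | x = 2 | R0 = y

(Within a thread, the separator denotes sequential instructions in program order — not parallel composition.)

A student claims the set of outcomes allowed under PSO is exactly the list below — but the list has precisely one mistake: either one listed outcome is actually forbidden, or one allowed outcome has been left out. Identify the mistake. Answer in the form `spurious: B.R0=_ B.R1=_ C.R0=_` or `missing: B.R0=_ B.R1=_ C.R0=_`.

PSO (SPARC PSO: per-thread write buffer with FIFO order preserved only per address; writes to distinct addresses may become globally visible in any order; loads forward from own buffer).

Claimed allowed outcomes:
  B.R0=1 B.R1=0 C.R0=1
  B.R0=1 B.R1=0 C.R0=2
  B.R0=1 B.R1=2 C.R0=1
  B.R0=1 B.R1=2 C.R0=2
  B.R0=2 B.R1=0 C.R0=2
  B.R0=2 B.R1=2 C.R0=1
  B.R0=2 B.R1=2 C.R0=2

missing: B.R0=2 B.R1=0 C.R0=1

outcome vector order: (B.R0,B.R1,C.R0)
under PSO → 1/0/1 1/0/2 1/2/1 1/2/2 2/0/1 2/0/2 2/2/1 2/2/2
PSO∖claimed = {2/0/1}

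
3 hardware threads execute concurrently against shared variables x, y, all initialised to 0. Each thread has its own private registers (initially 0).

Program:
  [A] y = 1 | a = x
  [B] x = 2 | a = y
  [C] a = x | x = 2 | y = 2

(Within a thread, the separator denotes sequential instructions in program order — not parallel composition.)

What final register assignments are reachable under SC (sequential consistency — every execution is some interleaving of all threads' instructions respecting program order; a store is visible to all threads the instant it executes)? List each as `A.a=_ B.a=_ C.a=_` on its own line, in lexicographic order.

outcome vector order: (A.a,B.a,C.a)
|SC outcomes| = 10

A.a=0 B.a=1 C.a=0
A.a=0 B.a=1 C.a=2
A.a=0 B.a=2 C.a=0
A.a=0 B.a=2 C.a=2
A.a=2 B.a=0 C.a=0
A.a=2 B.a=0 C.a=2
A.a=2 B.a=1 C.a=0
A.a=2 B.a=1 C.a=2
A.a=2 B.a=2 C.a=0
A.a=2 B.a=2 C.a=2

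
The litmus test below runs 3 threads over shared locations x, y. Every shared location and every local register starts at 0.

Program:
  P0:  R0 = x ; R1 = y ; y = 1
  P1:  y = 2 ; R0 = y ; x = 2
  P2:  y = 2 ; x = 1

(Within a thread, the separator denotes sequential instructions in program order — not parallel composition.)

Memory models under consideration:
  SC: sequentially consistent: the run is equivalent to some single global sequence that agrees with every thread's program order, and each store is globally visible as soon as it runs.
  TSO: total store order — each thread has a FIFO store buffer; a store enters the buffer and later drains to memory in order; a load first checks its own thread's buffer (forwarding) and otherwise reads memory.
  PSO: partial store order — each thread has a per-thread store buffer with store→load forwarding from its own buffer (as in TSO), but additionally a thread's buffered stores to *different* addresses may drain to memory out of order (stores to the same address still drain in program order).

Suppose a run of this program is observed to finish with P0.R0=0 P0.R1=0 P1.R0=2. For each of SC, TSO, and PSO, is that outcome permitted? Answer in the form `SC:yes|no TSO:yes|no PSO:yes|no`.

outcome vector order: (P0.R0,P0.R1,P1.R0)
[SC] allowed = {0/0/1; 0/0/2; 0/2/1; 0/2/2; 1/2/1; 1/2/2; 2/2/2}
[TSO] allowed = {0/0/1; 0/0/2; 0/2/1; 0/2/2; 1/2/1; 1/2/2; 2/2/2}
[PSO] allowed = {0/0/1; 0/0/2; 0/2/1; 0/2/2; 1/0/1; 1/0/2; 1/2/1; 1/2/2; 2/0/2; 2/2/2}
target 0/0/2 ∈ {SC,TSO,PSO}

SC:yes TSO:yes PSO:yes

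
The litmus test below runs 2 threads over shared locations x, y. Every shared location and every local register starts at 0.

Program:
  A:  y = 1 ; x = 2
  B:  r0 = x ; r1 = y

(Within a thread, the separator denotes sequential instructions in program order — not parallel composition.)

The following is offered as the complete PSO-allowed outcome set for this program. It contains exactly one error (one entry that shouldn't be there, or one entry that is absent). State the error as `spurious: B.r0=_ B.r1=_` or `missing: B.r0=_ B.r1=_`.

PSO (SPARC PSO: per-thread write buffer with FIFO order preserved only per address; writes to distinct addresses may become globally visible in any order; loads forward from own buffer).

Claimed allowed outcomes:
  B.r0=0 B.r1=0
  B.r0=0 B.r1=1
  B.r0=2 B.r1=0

outcome vector order: (B.r0,B.r1)
PSO (4): 00, 01, 20, 21
PSO∖claimed = {21}

missing: B.r0=2 B.r1=1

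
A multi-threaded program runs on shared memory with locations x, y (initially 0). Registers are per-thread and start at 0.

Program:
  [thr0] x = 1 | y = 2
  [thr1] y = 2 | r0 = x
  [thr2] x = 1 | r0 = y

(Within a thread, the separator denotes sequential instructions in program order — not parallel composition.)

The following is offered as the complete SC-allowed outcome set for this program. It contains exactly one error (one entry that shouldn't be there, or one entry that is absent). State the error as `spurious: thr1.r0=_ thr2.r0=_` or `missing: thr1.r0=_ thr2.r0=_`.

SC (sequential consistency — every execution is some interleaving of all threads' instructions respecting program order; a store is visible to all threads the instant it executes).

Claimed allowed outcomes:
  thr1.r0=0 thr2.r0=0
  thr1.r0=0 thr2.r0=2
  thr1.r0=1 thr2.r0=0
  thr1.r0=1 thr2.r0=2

spurious: thr1.r0=0 thr2.r0=0

outcome vector order: (thr1.r0,thr2.r0)
SC (3): <0 2>; <1 0>; <1 2>
claimed∖SC = {<0 0>}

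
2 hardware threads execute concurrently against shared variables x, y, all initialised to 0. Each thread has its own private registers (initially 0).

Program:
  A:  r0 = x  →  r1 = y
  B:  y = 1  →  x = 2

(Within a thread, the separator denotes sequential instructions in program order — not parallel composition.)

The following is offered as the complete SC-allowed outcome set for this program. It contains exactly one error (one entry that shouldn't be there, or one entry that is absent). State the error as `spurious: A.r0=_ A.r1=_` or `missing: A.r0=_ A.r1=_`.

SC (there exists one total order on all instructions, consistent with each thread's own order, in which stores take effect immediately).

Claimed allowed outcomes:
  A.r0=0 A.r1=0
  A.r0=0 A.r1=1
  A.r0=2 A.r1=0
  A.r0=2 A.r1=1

outcome vector order: (A.r0,A.r1)
under SC → (0,0), (0,1), (2,1)
claimed∖SC = {(2,0)}

spurious: A.r0=2 A.r1=0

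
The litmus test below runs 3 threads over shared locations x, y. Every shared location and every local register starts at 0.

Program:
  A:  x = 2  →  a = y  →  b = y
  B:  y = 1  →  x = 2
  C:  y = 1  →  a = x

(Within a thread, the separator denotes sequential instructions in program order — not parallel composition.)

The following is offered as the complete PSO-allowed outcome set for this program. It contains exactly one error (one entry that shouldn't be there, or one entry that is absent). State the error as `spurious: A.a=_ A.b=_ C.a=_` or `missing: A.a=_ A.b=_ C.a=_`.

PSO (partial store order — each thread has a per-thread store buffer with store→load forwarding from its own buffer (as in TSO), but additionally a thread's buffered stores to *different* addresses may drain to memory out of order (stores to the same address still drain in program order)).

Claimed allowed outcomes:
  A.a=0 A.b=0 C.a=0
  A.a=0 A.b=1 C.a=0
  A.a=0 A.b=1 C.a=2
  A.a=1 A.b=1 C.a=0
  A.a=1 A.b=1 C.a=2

outcome vector order: (A.a,A.b,C.a)
PSO (6): (0,0,0); (0,0,2); (0,1,0); (0,1,2); (1,1,0); (1,1,2)
PSO∖claimed = {(0,0,2)}

missing: A.a=0 A.b=0 C.a=2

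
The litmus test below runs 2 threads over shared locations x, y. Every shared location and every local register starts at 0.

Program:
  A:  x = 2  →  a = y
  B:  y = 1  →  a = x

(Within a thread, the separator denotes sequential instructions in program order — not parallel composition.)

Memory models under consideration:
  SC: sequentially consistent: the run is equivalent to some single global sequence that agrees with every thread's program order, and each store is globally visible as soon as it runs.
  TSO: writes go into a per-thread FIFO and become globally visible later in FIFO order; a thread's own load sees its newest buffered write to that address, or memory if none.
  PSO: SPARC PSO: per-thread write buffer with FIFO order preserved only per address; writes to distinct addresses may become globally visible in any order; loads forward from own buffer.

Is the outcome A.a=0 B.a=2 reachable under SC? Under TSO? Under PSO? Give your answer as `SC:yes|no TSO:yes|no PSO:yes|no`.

SC:yes TSO:yes PSO:yes

outcome vector order: (A.a,B.a)
SC (3): <0 2> <1 0> <1 2>
TSO (4): <0 0> <0 2> <1 0> <1 2>
PSO (4): <0 0> <0 2> <1 0> <1 2>
target <0 2> ∈ {SC,TSO,PSO}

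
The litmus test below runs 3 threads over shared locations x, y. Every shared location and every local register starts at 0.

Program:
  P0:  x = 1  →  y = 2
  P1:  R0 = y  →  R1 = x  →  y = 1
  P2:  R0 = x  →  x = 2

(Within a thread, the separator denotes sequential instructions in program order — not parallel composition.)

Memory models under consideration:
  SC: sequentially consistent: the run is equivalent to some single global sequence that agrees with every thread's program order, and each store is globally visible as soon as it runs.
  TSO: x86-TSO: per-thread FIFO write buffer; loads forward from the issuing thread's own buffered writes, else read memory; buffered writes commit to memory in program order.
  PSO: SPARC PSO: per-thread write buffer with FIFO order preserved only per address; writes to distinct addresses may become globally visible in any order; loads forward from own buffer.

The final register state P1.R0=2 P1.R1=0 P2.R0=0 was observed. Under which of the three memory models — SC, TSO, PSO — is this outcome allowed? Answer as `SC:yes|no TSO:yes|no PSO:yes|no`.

outcome vector order: (P1.R0,P1.R1,P2.R0)
SC (10): 0/0/0, 0/0/1, 0/1/0, 0/1/1, 0/2/0, 0/2/1, 2/1/0, 2/1/1, 2/2/0, 2/2/1
TSO (10): 0/0/0, 0/0/1, 0/1/0, 0/1/1, 0/2/0, 0/2/1, 2/1/0, 2/1/1, 2/2/0, 2/2/1
PSO (12): 0/0/0, 0/0/1, 0/1/0, 0/1/1, 0/2/0, 0/2/1, 2/0/0, 2/0/1, 2/1/0, 2/1/1, 2/2/0, 2/2/1
target 2/0/0 ∈ {PSO}

SC:no TSO:no PSO:yes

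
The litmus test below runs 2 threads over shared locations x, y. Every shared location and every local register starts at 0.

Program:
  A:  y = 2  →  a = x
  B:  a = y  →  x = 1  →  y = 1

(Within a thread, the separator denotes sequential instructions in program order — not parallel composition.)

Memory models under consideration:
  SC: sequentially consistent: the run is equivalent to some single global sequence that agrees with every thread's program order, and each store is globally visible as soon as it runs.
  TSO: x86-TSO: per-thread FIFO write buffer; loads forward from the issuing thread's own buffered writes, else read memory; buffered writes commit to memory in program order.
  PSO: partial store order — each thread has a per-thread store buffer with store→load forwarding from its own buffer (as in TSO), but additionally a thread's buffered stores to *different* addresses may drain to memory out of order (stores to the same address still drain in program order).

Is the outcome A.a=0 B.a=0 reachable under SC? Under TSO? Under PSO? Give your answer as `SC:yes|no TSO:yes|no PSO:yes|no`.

SC:yes TSO:yes PSO:yes

outcome vector order: (A.a,B.a)
SC (4): <0 0>, <0 2>, <1 0>, <1 2>
TSO (4): <0 0>, <0 2>, <1 0>, <1 2>
PSO (4): <0 0>, <0 2>, <1 0>, <1 2>
target <0 0> ∈ {SC,TSO,PSO}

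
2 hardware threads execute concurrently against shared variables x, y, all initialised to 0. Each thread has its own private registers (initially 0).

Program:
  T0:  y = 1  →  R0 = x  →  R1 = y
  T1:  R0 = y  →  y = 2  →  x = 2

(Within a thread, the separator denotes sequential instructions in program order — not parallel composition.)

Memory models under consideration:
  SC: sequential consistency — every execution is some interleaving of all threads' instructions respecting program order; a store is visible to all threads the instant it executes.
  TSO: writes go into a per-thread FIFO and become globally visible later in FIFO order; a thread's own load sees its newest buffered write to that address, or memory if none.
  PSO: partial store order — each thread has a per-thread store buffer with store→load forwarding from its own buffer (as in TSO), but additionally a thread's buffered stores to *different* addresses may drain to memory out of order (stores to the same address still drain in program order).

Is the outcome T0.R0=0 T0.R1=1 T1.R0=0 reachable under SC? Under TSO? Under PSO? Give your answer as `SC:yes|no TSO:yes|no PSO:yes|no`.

outcome vector order: (T0.R0,T0.R1,T1.R0)
under SC → (0,1,0), (0,1,1), (0,2,0), (0,2,1), (2,1,0), (2,2,0), (2,2,1)
under TSO → (0,1,0), (0,1,1), (0,2,0), (0,2,1), (2,1,0), (2,2,0), (2,2,1)
under PSO → (0,1,0), (0,1,1), (0,2,0), (0,2,1), (2,1,0), (2,1,1), (2,2,0), (2,2,1)
target (0,1,0) ∈ {SC,TSO,PSO}

SC:yes TSO:yes PSO:yes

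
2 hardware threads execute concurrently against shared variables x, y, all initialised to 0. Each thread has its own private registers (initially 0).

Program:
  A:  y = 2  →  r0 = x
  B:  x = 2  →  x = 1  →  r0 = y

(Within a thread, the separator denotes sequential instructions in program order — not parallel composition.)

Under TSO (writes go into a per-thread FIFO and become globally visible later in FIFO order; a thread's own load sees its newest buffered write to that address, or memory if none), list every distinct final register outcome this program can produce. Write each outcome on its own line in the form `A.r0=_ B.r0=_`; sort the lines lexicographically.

A.r0=0 B.r0=0
A.r0=0 B.r0=2
A.r0=1 B.r0=0
A.r0=1 B.r0=2
A.r0=2 B.r0=0
A.r0=2 B.r0=2

outcome vector order: (A.r0,B.r0)
|TSO outcomes| = 6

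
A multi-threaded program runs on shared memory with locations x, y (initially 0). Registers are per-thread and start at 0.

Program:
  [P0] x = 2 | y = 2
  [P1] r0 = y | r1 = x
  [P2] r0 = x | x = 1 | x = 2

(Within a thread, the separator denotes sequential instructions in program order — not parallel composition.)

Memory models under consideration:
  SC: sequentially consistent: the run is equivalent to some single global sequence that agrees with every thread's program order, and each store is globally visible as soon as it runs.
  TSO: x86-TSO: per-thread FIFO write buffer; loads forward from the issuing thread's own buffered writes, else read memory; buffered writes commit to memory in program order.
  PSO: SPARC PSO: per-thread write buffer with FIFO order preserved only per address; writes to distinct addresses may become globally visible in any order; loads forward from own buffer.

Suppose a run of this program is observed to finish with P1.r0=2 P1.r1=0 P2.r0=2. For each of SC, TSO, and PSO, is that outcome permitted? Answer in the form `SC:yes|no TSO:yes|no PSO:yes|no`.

outcome vector order: (P1.r0,P1.r1,P2.r0)
[SC] allowed = {0/0/0; 0/0/2; 0/1/0; 0/1/2; 0/2/0; 0/2/2; 2/1/0; 2/1/2; 2/2/0; 2/2/2}
[TSO] allowed = {0/0/0; 0/0/2; 0/1/0; 0/1/2; 0/2/0; 0/2/2; 2/1/0; 2/1/2; 2/2/0; 2/2/2}
[PSO] allowed = {0/0/0; 0/0/2; 0/1/0; 0/1/2; 0/2/0; 0/2/2; 2/0/0; 2/0/2; 2/1/0; 2/1/2; 2/2/0; 2/2/2}
target 2/0/2 ∈ {PSO}

SC:no TSO:no PSO:yes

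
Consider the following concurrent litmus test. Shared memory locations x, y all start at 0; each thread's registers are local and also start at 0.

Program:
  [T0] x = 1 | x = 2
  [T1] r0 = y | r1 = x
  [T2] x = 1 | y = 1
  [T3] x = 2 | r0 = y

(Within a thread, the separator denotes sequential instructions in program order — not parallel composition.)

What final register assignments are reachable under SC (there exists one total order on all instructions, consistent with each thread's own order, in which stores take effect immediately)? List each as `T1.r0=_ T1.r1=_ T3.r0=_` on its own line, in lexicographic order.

outcome vector order: (T1.r0,T1.r1,T3.r0)
|SC outcomes| = 10

T1.r0=0 T1.r1=0 T3.r0=0
T1.r0=0 T1.r1=0 T3.r0=1
T1.r0=0 T1.r1=1 T3.r0=0
T1.r0=0 T1.r1=1 T3.r0=1
T1.r0=0 T1.r1=2 T3.r0=0
T1.r0=0 T1.r1=2 T3.r0=1
T1.r0=1 T1.r1=1 T3.r0=0
T1.r0=1 T1.r1=1 T3.r0=1
T1.r0=1 T1.r1=2 T3.r0=0
T1.r0=1 T1.r1=2 T3.r0=1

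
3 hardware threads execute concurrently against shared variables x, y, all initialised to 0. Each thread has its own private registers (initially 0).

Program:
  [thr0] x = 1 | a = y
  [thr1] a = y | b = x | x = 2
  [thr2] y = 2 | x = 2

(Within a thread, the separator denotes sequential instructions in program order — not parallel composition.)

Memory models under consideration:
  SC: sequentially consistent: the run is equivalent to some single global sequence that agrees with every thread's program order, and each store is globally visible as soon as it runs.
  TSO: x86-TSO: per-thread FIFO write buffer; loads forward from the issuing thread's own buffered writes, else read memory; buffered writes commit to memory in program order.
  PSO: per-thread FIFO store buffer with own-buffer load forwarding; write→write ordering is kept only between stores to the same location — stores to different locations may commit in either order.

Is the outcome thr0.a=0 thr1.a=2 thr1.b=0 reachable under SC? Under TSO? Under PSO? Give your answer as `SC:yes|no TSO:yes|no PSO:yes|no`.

outcome vector order: (thr0.a,thr1.a,thr1.b)
under SC → <0 0 0>; <0 0 1>; <0 0 2>; <0 2 1>; <0 2 2>; <2 0 0>; <2 0 1>; <2 0 2>; <2 2 0>; <2 2 1>; <2 2 2>
under TSO → <0 0 0>; <0 0 1>; <0 0 2>; <0 2 0>; <0 2 1>; <0 2 2>; <2 0 0>; <2 0 1>; <2 0 2>; <2 2 0>; <2 2 1>; <2 2 2>
under PSO → <0 0 0>; <0 0 1>; <0 0 2>; <0 2 0>; <0 2 1>; <0 2 2>; <2 0 0>; <2 0 1>; <2 0 2>; <2 2 0>; <2 2 1>; <2 2 2>
target <0 2 0> ∈ {TSO,PSO}

SC:no TSO:yes PSO:yes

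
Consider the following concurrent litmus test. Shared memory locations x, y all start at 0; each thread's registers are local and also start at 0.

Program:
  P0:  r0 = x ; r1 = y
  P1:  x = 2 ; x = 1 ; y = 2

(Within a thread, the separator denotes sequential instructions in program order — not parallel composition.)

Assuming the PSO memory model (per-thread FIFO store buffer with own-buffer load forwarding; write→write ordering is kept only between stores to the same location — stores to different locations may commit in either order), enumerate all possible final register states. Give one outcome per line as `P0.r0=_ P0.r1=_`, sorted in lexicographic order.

P0.r0=0 P0.r1=0
P0.r0=0 P0.r1=2
P0.r0=1 P0.r1=0
P0.r0=1 P0.r1=2
P0.r0=2 P0.r1=0
P0.r0=2 P0.r1=2

outcome vector order: (P0.r0,P0.r1)
|PSO outcomes| = 6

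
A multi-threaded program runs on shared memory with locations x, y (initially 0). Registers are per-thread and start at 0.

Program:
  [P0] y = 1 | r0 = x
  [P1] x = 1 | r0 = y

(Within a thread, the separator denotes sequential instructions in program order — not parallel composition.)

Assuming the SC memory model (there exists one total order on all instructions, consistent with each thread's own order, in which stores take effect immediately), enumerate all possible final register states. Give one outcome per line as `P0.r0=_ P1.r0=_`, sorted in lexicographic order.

P0.r0=0 P1.r0=1
P0.r0=1 P1.r0=0
P0.r0=1 P1.r0=1

outcome vector order: (P0.r0,P1.r0)
|SC outcomes| = 3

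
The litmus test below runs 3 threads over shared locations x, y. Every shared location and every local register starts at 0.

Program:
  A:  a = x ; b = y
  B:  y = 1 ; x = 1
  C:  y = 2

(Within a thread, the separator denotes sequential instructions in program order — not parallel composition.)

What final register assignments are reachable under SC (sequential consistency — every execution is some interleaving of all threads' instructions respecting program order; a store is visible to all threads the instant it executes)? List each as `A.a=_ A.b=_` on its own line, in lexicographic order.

outcome vector order: (A.a,A.b)
|SC outcomes| = 5

A.a=0 A.b=0
A.a=0 A.b=1
A.a=0 A.b=2
A.a=1 A.b=1
A.a=1 A.b=2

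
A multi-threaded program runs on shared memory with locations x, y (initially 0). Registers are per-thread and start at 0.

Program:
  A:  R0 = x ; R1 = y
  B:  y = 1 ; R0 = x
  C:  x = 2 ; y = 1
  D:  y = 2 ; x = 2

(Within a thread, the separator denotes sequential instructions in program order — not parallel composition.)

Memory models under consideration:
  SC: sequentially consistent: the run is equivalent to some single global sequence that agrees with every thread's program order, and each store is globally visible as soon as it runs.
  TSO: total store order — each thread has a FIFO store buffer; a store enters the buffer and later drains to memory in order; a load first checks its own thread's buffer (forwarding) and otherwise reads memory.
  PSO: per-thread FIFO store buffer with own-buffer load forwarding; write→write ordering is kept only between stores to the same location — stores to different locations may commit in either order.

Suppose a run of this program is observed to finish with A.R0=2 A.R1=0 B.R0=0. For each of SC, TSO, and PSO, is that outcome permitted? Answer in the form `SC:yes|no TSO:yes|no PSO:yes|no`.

outcome vector order: (A.R0,A.R1,B.R0)
under SC → <0 0 0> <0 0 2> <0 1 0> <0 1 2> <0 2 0> <0 2 2> <2 0 2> <2 1 0> <2 1 2> <2 2 0> <2 2 2>
under TSO → <0 0 0> <0 0 2> <0 1 0> <0 1 2> <0 2 0> <0 2 2> <2 0 0> <2 0 2> <2 1 0> <2 1 2> <2 2 0> <2 2 2>
under PSO → <0 0 0> <0 0 2> <0 1 0> <0 1 2> <0 2 0> <0 2 2> <2 0 0> <2 0 2> <2 1 0> <2 1 2> <2 2 0> <2 2 2>
target <2 0 0> ∈ {TSO,PSO}

SC:no TSO:yes PSO:yes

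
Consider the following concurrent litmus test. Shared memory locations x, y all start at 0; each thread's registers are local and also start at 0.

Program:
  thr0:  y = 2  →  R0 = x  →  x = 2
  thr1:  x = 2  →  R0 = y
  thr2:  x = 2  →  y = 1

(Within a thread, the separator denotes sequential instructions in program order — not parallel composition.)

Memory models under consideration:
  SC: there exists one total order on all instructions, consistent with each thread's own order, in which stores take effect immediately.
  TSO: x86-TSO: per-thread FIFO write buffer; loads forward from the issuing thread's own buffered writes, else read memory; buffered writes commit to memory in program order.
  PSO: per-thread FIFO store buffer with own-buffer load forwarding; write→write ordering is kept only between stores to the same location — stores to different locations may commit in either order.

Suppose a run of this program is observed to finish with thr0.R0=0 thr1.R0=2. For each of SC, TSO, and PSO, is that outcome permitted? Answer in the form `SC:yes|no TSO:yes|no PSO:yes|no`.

SC:yes TSO:yes PSO:yes

outcome vector order: (thr0.R0,thr1.R0)
SC: 5 outcomes — {(0,1) (0,2) (2,0) (2,1) (2,2)}
TSO: 6 outcomes — {(0,0) (0,1) (0,2) (2,0) (2,1) (2,2)}
PSO: 6 outcomes — {(0,0) (0,1) (0,2) (2,0) (2,1) (2,2)}
target (0,2) ∈ {SC,TSO,PSO}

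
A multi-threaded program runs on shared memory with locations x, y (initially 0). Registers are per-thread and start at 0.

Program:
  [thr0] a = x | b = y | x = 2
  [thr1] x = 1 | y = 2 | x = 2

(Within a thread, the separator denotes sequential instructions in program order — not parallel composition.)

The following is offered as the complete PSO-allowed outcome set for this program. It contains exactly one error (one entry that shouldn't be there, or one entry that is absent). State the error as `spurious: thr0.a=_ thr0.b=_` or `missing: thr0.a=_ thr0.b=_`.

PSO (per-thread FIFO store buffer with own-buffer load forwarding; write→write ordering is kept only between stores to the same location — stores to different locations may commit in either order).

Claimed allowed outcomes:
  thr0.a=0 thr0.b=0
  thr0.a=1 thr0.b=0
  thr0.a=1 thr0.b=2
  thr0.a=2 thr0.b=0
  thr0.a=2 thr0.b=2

missing: thr0.a=0 thr0.b=2

outcome vector order: (thr0.a,thr0.b)
PSO: 6 outcomes — {0/0; 0/2; 1/0; 1/2; 2/0; 2/2}
PSO∖claimed = {0/2}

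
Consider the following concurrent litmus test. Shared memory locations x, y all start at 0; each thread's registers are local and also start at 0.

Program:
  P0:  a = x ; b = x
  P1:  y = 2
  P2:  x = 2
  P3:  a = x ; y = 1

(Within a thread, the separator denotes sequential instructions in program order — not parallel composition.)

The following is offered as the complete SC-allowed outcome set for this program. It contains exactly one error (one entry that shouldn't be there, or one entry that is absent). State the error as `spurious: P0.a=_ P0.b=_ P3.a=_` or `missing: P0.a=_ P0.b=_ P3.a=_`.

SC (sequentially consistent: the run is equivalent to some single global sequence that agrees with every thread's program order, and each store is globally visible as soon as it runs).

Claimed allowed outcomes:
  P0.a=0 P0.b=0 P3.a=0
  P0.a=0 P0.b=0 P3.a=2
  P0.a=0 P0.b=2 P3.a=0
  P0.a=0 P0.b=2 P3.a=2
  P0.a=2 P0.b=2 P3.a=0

outcome vector order: (P0.a,P0.b,P3.a)
[SC] allowed = {(0,0,0), (0,0,2), (0,2,0), (0,2,2), (2,2,0), (2,2,2)}
SC∖claimed = {(2,2,2)}

missing: P0.a=2 P0.b=2 P3.a=2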